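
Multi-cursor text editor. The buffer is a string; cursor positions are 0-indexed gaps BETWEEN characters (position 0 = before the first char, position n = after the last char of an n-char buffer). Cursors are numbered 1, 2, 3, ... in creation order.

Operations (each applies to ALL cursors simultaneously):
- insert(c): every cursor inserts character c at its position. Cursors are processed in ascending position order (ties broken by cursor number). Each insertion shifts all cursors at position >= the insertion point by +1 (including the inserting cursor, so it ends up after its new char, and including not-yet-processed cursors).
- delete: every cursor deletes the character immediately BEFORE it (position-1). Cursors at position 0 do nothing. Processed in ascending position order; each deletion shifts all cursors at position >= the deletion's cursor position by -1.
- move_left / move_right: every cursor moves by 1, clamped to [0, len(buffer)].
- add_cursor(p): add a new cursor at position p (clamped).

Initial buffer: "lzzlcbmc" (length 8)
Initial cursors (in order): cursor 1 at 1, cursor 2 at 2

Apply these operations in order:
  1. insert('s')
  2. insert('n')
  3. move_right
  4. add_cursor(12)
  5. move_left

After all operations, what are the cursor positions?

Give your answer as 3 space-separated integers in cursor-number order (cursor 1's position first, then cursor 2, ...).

After op 1 (insert('s')): buffer="lszszlcbmc" (len 10), cursors c1@2 c2@4, authorship .1.2......
After op 2 (insert('n')): buffer="lsnzsnzlcbmc" (len 12), cursors c1@3 c2@6, authorship .11.22......
After op 3 (move_right): buffer="lsnzsnzlcbmc" (len 12), cursors c1@4 c2@7, authorship .11.22......
After op 4 (add_cursor(12)): buffer="lsnzsnzlcbmc" (len 12), cursors c1@4 c2@7 c3@12, authorship .11.22......
After op 5 (move_left): buffer="lsnzsnzlcbmc" (len 12), cursors c1@3 c2@6 c3@11, authorship .11.22......

Answer: 3 6 11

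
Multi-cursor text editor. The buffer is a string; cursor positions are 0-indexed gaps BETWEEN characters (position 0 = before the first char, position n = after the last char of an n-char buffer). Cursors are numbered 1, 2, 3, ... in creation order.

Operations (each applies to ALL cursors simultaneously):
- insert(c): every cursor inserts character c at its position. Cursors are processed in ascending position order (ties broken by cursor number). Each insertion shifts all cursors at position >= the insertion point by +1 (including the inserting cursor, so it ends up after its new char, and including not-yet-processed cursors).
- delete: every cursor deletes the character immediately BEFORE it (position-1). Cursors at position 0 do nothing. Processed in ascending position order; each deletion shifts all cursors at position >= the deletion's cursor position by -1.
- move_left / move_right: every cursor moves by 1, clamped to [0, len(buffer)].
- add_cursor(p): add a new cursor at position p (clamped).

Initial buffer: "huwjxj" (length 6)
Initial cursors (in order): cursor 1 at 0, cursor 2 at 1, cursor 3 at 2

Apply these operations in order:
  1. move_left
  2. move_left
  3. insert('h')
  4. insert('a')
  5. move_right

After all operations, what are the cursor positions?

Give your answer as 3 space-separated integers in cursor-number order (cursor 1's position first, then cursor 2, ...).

Answer: 7 7 7

Derivation:
After op 1 (move_left): buffer="huwjxj" (len 6), cursors c1@0 c2@0 c3@1, authorship ......
After op 2 (move_left): buffer="huwjxj" (len 6), cursors c1@0 c2@0 c3@0, authorship ......
After op 3 (insert('h')): buffer="hhhhuwjxj" (len 9), cursors c1@3 c2@3 c3@3, authorship 123......
After op 4 (insert('a')): buffer="hhhaaahuwjxj" (len 12), cursors c1@6 c2@6 c3@6, authorship 123123......
After op 5 (move_right): buffer="hhhaaahuwjxj" (len 12), cursors c1@7 c2@7 c3@7, authorship 123123......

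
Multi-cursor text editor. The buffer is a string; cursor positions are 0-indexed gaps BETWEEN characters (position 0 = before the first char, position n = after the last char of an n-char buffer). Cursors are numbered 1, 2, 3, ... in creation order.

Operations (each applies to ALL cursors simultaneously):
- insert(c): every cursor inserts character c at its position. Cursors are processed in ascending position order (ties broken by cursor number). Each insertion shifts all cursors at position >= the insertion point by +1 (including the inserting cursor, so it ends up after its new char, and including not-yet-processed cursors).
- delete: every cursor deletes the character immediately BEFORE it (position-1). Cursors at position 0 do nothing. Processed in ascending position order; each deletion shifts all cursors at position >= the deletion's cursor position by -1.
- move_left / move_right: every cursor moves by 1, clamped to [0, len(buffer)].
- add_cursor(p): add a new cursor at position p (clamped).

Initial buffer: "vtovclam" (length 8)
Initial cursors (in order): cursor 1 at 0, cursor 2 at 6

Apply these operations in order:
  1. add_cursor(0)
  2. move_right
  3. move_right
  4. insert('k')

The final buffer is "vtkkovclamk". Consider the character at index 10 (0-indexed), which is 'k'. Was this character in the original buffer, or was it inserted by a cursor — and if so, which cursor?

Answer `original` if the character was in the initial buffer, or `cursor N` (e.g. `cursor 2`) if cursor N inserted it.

After op 1 (add_cursor(0)): buffer="vtovclam" (len 8), cursors c1@0 c3@0 c2@6, authorship ........
After op 2 (move_right): buffer="vtovclam" (len 8), cursors c1@1 c3@1 c2@7, authorship ........
After op 3 (move_right): buffer="vtovclam" (len 8), cursors c1@2 c3@2 c2@8, authorship ........
After op 4 (insert('k')): buffer="vtkkovclamk" (len 11), cursors c1@4 c3@4 c2@11, authorship ..13......2
Authorship (.=original, N=cursor N): . . 1 3 . . . . . . 2
Index 10: author = 2

Answer: cursor 2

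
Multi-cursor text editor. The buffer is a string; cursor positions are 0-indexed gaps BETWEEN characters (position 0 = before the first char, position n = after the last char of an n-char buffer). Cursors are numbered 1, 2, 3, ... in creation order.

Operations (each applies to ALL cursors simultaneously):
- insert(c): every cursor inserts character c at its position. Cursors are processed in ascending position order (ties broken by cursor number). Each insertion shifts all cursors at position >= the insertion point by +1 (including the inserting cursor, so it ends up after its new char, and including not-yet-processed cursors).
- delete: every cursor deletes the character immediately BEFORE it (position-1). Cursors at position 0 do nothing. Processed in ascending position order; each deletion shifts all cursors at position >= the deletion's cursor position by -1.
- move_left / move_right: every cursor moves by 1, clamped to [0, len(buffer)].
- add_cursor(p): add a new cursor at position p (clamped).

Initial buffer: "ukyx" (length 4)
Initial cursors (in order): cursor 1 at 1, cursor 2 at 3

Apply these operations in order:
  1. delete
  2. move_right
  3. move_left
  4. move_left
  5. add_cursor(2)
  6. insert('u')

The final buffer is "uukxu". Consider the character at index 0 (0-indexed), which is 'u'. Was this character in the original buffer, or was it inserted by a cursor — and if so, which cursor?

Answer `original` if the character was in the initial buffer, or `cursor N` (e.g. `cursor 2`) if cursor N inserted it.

Answer: cursor 1

Derivation:
After op 1 (delete): buffer="kx" (len 2), cursors c1@0 c2@1, authorship ..
After op 2 (move_right): buffer="kx" (len 2), cursors c1@1 c2@2, authorship ..
After op 3 (move_left): buffer="kx" (len 2), cursors c1@0 c2@1, authorship ..
After op 4 (move_left): buffer="kx" (len 2), cursors c1@0 c2@0, authorship ..
After op 5 (add_cursor(2)): buffer="kx" (len 2), cursors c1@0 c2@0 c3@2, authorship ..
After op 6 (insert('u')): buffer="uukxu" (len 5), cursors c1@2 c2@2 c3@5, authorship 12..3
Authorship (.=original, N=cursor N): 1 2 . . 3
Index 0: author = 1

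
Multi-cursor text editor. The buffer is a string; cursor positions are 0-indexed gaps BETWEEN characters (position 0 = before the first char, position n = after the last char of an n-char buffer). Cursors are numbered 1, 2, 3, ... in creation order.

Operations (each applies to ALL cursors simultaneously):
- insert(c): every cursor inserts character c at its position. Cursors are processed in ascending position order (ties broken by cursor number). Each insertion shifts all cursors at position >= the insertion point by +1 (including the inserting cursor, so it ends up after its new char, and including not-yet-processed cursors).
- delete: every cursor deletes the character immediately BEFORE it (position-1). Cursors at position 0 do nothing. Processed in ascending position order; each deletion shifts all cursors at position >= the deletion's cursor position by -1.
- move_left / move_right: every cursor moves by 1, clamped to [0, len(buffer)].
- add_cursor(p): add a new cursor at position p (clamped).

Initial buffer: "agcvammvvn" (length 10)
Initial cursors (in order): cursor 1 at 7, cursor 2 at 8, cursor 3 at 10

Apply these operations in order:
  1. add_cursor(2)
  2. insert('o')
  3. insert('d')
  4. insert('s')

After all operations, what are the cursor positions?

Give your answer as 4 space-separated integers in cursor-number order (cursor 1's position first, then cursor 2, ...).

Answer: 13 17 22 5

Derivation:
After op 1 (add_cursor(2)): buffer="agcvammvvn" (len 10), cursors c4@2 c1@7 c2@8 c3@10, authorship ..........
After op 2 (insert('o')): buffer="agocvammovovno" (len 14), cursors c4@3 c1@9 c2@11 c3@14, authorship ..4.....1.2..3
After op 3 (insert('d')): buffer="agodcvammodvodvnod" (len 18), cursors c4@4 c1@11 c2@14 c3@18, authorship ..44.....11.22..33
After op 4 (insert('s')): buffer="agodscvammodsvodsvnods" (len 22), cursors c4@5 c1@13 c2@17 c3@22, authorship ..444.....111.222..333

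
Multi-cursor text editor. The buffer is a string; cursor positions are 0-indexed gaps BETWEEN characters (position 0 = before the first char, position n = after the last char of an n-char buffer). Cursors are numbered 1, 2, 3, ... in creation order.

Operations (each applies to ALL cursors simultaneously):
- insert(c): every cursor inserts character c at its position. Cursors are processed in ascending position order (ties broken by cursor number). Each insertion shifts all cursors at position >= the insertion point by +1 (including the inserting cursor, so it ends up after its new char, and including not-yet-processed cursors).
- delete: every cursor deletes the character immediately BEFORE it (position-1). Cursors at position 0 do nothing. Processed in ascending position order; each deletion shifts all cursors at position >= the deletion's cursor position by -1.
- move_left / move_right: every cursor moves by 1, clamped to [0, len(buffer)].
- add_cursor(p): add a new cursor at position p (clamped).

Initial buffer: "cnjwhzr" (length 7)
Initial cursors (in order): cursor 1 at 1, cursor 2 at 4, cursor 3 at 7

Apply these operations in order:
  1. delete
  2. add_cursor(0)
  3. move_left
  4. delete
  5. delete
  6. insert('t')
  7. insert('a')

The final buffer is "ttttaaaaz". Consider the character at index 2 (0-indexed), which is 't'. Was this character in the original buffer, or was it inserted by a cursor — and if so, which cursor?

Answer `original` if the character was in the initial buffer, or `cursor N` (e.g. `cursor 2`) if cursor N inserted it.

After op 1 (delete): buffer="njhz" (len 4), cursors c1@0 c2@2 c3@4, authorship ....
After op 2 (add_cursor(0)): buffer="njhz" (len 4), cursors c1@0 c4@0 c2@2 c3@4, authorship ....
After op 3 (move_left): buffer="njhz" (len 4), cursors c1@0 c4@0 c2@1 c3@3, authorship ....
After op 4 (delete): buffer="jz" (len 2), cursors c1@0 c2@0 c4@0 c3@1, authorship ..
After op 5 (delete): buffer="z" (len 1), cursors c1@0 c2@0 c3@0 c4@0, authorship .
After op 6 (insert('t')): buffer="ttttz" (len 5), cursors c1@4 c2@4 c3@4 c4@4, authorship 1234.
After op 7 (insert('a')): buffer="ttttaaaaz" (len 9), cursors c1@8 c2@8 c3@8 c4@8, authorship 12341234.
Authorship (.=original, N=cursor N): 1 2 3 4 1 2 3 4 .
Index 2: author = 3

Answer: cursor 3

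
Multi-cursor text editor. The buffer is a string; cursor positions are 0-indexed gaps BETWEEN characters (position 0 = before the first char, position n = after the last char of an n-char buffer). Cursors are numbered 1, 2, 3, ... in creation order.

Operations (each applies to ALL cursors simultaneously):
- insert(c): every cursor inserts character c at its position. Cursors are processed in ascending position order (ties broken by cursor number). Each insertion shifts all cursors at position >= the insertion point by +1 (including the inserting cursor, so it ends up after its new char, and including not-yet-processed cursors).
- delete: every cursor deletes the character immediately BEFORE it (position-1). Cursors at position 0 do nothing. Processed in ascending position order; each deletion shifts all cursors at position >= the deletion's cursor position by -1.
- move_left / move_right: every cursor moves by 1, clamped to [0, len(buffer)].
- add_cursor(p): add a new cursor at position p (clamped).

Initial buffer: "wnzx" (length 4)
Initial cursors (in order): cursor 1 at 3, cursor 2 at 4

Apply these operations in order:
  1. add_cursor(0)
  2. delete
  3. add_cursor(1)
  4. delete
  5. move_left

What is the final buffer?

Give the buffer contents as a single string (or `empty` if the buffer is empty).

Answer: empty

Derivation:
After op 1 (add_cursor(0)): buffer="wnzx" (len 4), cursors c3@0 c1@3 c2@4, authorship ....
After op 2 (delete): buffer="wn" (len 2), cursors c3@0 c1@2 c2@2, authorship ..
After op 3 (add_cursor(1)): buffer="wn" (len 2), cursors c3@0 c4@1 c1@2 c2@2, authorship ..
After op 4 (delete): buffer="" (len 0), cursors c1@0 c2@0 c3@0 c4@0, authorship 
After op 5 (move_left): buffer="" (len 0), cursors c1@0 c2@0 c3@0 c4@0, authorship 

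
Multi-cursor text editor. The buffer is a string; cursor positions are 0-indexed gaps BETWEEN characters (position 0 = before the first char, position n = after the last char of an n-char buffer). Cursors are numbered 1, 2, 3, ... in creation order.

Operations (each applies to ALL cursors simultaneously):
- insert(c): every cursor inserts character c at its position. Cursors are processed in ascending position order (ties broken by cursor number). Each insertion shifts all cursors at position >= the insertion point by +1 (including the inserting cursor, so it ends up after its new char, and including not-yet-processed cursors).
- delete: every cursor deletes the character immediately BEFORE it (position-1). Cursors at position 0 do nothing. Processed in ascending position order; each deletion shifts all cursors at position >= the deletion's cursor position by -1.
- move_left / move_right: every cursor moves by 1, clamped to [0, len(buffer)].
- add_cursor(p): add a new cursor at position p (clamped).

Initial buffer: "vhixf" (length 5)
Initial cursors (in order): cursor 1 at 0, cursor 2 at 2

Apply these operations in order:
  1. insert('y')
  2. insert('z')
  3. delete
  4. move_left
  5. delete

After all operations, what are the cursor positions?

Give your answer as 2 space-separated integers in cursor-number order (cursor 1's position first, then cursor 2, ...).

After op 1 (insert('y')): buffer="yvhyixf" (len 7), cursors c1@1 c2@4, authorship 1..2...
After op 2 (insert('z')): buffer="yzvhyzixf" (len 9), cursors c1@2 c2@6, authorship 11..22...
After op 3 (delete): buffer="yvhyixf" (len 7), cursors c1@1 c2@4, authorship 1..2...
After op 4 (move_left): buffer="yvhyixf" (len 7), cursors c1@0 c2@3, authorship 1..2...
After op 5 (delete): buffer="yvyixf" (len 6), cursors c1@0 c2@2, authorship 1.2...

Answer: 0 2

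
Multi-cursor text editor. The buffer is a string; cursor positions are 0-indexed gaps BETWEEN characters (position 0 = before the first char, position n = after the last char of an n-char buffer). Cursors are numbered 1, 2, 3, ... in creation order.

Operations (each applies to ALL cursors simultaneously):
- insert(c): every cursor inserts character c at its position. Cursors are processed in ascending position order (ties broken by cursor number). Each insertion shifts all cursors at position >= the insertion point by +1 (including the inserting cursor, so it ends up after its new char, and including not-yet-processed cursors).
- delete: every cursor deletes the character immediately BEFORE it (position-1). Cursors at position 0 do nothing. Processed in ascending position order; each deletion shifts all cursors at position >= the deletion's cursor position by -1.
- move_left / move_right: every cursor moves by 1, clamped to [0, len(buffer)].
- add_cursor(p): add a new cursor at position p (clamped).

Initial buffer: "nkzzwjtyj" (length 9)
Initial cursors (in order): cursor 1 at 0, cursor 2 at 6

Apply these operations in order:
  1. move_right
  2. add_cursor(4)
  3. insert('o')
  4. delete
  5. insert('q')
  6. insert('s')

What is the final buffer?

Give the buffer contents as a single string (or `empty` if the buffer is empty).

Answer: nqskzzqswjtqsyj

Derivation:
After op 1 (move_right): buffer="nkzzwjtyj" (len 9), cursors c1@1 c2@7, authorship .........
After op 2 (add_cursor(4)): buffer="nkzzwjtyj" (len 9), cursors c1@1 c3@4 c2@7, authorship .........
After op 3 (insert('o')): buffer="nokzzowjtoyj" (len 12), cursors c1@2 c3@6 c2@10, authorship .1...3...2..
After op 4 (delete): buffer="nkzzwjtyj" (len 9), cursors c1@1 c3@4 c2@7, authorship .........
After op 5 (insert('q')): buffer="nqkzzqwjtqyj" (len 12), cursors c1@2 c3@6 c2@10, authorship .1...3...2..
After op 6 (insert('s')): buffer="nqskzzqswjtqsyj" (len 15), cursors c1@3 c3@8 c2@13, authorship .11...33...22..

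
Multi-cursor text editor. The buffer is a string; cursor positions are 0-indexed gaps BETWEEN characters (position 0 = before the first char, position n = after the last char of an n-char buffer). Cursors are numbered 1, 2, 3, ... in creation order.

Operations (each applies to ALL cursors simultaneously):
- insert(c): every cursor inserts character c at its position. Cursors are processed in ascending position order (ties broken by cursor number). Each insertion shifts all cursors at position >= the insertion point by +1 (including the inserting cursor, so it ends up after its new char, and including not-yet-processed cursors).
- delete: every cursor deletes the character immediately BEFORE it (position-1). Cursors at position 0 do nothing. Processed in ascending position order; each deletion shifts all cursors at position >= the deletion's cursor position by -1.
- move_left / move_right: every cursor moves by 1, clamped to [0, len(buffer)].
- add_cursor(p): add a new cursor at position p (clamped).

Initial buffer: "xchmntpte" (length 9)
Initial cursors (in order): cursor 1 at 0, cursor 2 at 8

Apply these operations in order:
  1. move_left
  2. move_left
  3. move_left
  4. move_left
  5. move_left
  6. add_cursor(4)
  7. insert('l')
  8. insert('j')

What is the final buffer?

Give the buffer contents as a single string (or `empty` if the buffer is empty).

After op 1 (move_left): buffer="xchmntpte" (len 9), cursors c1@0 c2@7, authorship .........
After op 2 (move_left): buffer="xchmntpte" (len 9), cursors c1@0 c2@6, authorship .........
After op 3 (move_left): buffer="xchmntpte" (len 9), cursors c1@0 c2@5, authorship .........
After op 4 (move_left): buffer="xchmntpte" (len 9), cursors c1@0 c2@4, authorship .........
After op 5 (move_left): buffer="xchmntpte" (len 9), cursors c1@0 c2@3, authorship .........
After op 6 (add_cursor(4)): buffer="xchmntpte" (len 9), cursors c1@0 c2@3 c3@4, authorship .........
After op 7 (insert('l')): buffer="lxchlmlntpte" (len 12), cursors c1@1 c2@5 c3@7, authorship 1...2.3.....
After op 8 (insert('j')): buffer="ljxchljmljntpte" (len 15), cursors c1@2 c2@7 c3@10, authorship 11...22.33.....

Answer: ljxchljmljntpte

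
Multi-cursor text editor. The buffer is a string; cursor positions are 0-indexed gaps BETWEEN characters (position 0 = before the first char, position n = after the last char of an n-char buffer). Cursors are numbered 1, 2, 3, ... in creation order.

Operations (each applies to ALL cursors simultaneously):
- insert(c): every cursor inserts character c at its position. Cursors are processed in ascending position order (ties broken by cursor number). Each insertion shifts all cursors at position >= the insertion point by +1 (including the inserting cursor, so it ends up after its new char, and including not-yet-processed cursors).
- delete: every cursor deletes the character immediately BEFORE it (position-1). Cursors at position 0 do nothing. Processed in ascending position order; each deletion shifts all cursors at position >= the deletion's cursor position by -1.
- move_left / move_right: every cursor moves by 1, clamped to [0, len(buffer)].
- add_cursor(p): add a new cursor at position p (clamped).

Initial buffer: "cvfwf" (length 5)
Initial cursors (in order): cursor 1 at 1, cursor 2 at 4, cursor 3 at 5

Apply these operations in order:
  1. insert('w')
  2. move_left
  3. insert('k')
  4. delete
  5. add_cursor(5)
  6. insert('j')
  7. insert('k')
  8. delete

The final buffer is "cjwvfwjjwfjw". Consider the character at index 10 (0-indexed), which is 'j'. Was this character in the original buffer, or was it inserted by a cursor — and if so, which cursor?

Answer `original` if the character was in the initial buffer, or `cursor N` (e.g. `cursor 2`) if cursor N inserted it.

After op 1 (insert('w')): buffer="cwvfwwfw" (len 8), cursors c1@2 c2@6 c3@8, authorship .1...2.3
After op 2 (move_left): buffer="cwvfwwfw" (len 8), cursors c1@1 c2@5 c3@7, authorship .1...2.3
After op 3 (insert('k')): buffer="ckwvfwkwfkw" (len 11), cursors c1@2 c2@7 c3@10, authorship .11...22.33
After op 4 (delete): buffer="cwvfwwfw" (len 8), cursors c1@1 c2@5 c3@7, authorship .1...2.3
After op 5 (add_cursor(5)): buffer="cwvfwwfw" (len 8), cursors c1@1 c2@5 c4@5 c3@7, authorship .1...2.3
After op 6 (insert('j')): buffer="cjwvfwjjwfjw" (len 12), cursors c1@2 c2@8 c4@8 c3@11, authorship .11...242.33
After op 7 (insert('k')): buffer="cjkwvfwjjkkwfjkw" (len 16), cursors c1@3 c2@11 c4@11 c3@15, authorship .111...24242.333
After op 8 (delete): buffer="cjwvfwjjwfjw" (len 12), cursors c1@2 c2@8 c4@8 c3@11, authorship .11...242.33
Authorship (.=original, N=cursor N): . 1 1 . . . 2 4 2 . 3 3
Index 10: author = 3

Answer: cursor 3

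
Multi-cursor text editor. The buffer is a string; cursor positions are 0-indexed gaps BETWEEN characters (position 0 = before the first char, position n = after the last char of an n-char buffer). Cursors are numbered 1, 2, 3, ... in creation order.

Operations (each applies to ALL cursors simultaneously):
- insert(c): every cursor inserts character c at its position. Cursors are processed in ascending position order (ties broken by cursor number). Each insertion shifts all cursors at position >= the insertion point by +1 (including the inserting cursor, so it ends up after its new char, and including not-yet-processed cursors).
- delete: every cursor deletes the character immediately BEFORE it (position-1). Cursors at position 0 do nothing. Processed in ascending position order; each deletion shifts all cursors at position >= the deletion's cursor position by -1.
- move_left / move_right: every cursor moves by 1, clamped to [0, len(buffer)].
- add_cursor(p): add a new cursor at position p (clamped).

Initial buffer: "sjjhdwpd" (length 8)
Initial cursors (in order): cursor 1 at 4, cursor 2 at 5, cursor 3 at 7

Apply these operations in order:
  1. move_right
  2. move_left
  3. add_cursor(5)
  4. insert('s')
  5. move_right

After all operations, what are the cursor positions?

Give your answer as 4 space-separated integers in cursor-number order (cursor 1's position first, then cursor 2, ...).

After op 1 (move_right): buffer="sjjhdwpd" (len 8), cursors c1@5 c2@6 c3@8, authorship ........
After op 2 (move_left): buffer="sjjhdwpd" (len 8), cursors c1@4 c2@5 c3@7, authorship ........
After op 3 (add_cursor(5)): buffer="sjjhdwpd" (len 8), cursors c1@4 c2@5 c4@5 c3@7, authorship ........
After op 4 (insert('s')): buffer="sjjhsdsswpsd" (len 12), cursors c1@5 c2@8 c4@8 c3@11, authorship ....1.24..3.
After op 5 (move_right): buffer="sjjhsdsswpsd" (len 12), cursors c1@6 c2@9 c4@9 c3@12, authorship ....1.24..3.

Answer: 6 9 12 9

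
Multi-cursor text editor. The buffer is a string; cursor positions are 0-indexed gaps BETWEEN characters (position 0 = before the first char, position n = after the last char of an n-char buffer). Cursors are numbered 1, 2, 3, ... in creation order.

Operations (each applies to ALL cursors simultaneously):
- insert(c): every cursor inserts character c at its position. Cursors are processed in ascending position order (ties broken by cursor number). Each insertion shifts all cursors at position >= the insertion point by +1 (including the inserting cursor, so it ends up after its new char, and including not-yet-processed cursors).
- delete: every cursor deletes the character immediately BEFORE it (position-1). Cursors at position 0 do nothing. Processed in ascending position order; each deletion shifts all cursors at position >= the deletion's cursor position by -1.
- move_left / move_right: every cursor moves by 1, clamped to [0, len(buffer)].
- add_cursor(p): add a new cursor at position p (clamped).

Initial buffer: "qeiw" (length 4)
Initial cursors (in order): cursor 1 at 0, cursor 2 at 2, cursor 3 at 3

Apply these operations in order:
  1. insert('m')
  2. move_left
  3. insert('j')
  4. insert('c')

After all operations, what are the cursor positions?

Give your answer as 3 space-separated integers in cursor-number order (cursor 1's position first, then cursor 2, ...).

Answer: 2 7 11

Derivation:
After op 1 (insert('m')): buffer="mqemimw" (len 7), cursors c1@1 c2@4 c3@6, authorship 1..2.3.
After op 2 (move_left): buffer="mqemimw" (len 7), cursors c1@0 c2@3 c3@5, authorship 1..2.3.
After op 3 (insert('j')): buffer="jmqejmijmw" (len 10), cursors c1@1 c2@5 c3@8, authorship 11..22.33.
After op 4 (insert('c')): buffer="jcmqejcmijcmw" (len 13), cursors c1@2 c2@7 c3@11, authorship 111..222.333.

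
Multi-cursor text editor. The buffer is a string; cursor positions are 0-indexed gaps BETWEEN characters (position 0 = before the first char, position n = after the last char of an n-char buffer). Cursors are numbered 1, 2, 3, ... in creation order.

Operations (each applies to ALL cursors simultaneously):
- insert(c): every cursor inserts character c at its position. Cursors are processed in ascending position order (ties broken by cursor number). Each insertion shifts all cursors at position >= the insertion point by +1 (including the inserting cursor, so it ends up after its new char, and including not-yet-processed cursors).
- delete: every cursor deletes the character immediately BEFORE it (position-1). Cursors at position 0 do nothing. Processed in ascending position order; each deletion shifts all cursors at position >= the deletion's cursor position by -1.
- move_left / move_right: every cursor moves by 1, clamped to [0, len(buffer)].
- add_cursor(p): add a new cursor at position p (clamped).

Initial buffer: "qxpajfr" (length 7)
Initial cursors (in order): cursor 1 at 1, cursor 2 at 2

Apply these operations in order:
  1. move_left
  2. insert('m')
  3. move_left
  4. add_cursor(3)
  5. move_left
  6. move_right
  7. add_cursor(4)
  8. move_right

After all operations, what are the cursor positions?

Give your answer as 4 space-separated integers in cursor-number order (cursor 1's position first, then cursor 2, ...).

Answer: 2 3 4 5

Derivation:
After op 1 (move_left): buffer="qxpajfr" (len 7), cursors c1@0 c2@1, authorship .......
After op 2 (insert('m')): buffer="mqmxpajfr" (len 9), cursors c1@1 c2@3, authorship 1.2......
After op 3 (move_left): buffer="mqmxpajfr" (len 9), cursors c1@0 c2@2, authorship 1.2......
After op 4 (add_cursor(3)): buffer="mqmxpajfr" (len 9), cursors c1@0 c2@2 c3@3, authorship 1.2......
After op 5 (move_left): buffer="mqmxpajfr" (len 9), cursors c1@0 c2@1 c3@2, authorship 1.2......
After op 6 (move_right): buffer="mqmxpajfr" (len 9), cursors c1@1 c2@2 c3@3, authorship 1.2......
After op 7 (add_cursor(4)): buffer="mqmxpajfr" (len 9), cursors c1@1 c2@2 c3@3 c4@4, authorship 1.2......
After op 8 (move_right): buffer="mqmxpajfr" (len 9), cursors c1@2 c2@3 c3@4 c4@5, authorship 1.2......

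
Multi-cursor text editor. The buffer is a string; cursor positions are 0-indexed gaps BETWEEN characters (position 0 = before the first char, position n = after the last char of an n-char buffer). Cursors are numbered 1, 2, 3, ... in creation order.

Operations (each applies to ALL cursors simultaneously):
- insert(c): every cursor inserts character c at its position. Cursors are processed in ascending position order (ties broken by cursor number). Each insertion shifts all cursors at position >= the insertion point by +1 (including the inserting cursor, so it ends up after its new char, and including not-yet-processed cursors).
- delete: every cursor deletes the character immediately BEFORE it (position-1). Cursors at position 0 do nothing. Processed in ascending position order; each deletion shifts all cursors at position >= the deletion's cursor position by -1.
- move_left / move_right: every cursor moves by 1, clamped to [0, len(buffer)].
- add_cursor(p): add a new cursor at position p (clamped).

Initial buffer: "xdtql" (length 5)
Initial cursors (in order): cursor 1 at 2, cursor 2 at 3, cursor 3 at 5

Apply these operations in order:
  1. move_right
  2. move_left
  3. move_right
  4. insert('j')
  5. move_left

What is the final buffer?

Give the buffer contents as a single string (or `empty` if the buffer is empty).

Answer: xdtjqjlj

Derivation:
After op 1 (move_right): buffer="xdtql" (len 5), cursors c1@3 c2@4 c3@5, authorship .....
After op 2 (move_left): buffer="xdtql" (len 5), cursors c1@2 c2@3 c3@4, authorship .....
After op 3 (move_right): buffer="xdtql" (len 5), cursors c1@3 c2@4 c3@5, authorship .....
After op 4 (insert('j')): buffer="xdtjqjlj" (len 8), cursors c1@4 c2@6 c3@8, authorship ...1.2.3
After op 5 (move_left): buffer="xdtjqjlj" (len 8), cursors c1@3 c2@5 c3@7, authorship ...1.2.3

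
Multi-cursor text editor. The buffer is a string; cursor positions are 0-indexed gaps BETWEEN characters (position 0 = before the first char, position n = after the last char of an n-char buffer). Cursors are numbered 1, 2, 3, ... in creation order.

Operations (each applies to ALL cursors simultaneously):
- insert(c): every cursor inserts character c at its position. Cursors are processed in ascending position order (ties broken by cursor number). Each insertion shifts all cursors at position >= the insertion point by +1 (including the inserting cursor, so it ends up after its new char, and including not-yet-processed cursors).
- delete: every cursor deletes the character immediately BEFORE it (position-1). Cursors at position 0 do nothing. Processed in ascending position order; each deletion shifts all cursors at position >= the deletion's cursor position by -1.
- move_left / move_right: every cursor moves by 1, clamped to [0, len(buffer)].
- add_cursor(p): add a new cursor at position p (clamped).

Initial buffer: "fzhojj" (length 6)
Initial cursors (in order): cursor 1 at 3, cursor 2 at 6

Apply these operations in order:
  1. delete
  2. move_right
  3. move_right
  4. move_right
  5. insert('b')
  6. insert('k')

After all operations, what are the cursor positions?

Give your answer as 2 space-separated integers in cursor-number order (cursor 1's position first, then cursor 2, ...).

After op 1 (delete): buffer="fzoj" (len 4), cursors c1@2 c2@4, authorship ....
After op 2 (move_right): buffer="fzoj" (len 4), cursors c1@3 c2@4, authorship ....
After op 3 (move_right): buffer="fzoj" (len 4), cursors c1@4 c2@4, authorship ....
After op 4 (move_right): buffer="fzoj" (len 4), cursors c1@4 c2@4, authorship ....
After op 5 (insert('b')): buffer="fzojbb" (len 6), cursors c1@6 c2@6, authorship ....12
After op 6 (insert('k')): buffer="fzojbbkk" (len 8), cursors c1@8 c2@8, authorship ....1212

Answer: 8 8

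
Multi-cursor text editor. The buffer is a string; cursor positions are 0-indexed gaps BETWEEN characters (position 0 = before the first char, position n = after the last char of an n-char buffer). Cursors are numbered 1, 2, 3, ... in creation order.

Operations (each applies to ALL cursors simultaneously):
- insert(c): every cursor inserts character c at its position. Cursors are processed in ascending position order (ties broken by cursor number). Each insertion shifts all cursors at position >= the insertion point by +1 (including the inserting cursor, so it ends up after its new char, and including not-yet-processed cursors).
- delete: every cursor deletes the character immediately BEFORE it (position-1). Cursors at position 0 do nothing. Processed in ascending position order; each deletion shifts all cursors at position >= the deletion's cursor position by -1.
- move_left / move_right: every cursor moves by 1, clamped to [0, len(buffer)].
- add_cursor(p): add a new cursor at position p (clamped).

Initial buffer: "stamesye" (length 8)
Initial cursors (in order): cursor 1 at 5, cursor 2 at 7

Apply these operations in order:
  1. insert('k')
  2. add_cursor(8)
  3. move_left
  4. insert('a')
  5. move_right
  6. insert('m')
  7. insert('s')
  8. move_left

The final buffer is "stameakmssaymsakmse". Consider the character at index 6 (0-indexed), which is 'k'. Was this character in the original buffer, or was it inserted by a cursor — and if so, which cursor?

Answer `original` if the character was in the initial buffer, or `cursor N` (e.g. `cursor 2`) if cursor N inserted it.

Answer: cursor 1

Derivation:
After op 1 (insert('k')): buffer="stameksyke" (len 10), cursors c1@6 c2@9, authorship .....1..2.
After op 2 (add_cursor(8)): buffer="stameksyke" (len 10), cursors c1@6 c3@8 c2@9, authorship .....1..2.
After op 3 (move_left): buffer="stameksyke" (len 10), cursors c1@5 c3@7 c2@8, authorship .....1..2.
After op 4 (insert('a')): buffer="stameaksayake" (len 13), cursors c1@6 c3@9 c2@11, authorship .....11.3.22.
After op 5 (move_right): buffer="stameaksayake" (len 13), cursors c1@7 c3@10 c2@12, authorship .....11.3.22.
After op 6 (insert('m')): buffer="stameakmsaymakme" (len 16), cursors c1@8 c3@12 c2@15, authorship .....111.3.3222.
After op 7 (insert('s')): buffer="stameakmssaymsakmse" (len 19), cursors c1@9 c3@14 c2@18, authorship .....1111.3.332222.
After op 8 (move_left): buffer="stameakmssaymsakmse" (len 19), cursors c1@8 c3@13 c2@17, authorship .....1111.3.332222.
Authorship (.=original, N=cursor N): . . . . . 1 1 1 1 . 3 . 3 3 2 2 2 2 .
Index 6: author = 1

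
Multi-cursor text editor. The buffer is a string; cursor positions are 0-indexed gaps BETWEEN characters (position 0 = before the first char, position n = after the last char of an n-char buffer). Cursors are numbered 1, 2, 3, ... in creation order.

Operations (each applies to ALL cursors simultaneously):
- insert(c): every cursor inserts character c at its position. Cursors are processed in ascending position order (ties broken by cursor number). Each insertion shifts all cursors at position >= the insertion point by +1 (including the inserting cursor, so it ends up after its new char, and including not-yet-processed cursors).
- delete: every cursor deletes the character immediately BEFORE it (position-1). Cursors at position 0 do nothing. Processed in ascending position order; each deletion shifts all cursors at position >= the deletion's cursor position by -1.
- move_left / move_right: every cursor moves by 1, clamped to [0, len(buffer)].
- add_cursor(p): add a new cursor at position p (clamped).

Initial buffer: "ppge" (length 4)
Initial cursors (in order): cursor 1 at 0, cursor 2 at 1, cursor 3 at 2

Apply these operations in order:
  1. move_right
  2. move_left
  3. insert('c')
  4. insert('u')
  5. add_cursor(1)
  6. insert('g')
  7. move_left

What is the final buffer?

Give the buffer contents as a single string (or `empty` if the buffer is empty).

After op 1 (move_right): buffer="ppge" (len 4), cursors c1@1 c2@2 c3@3, authorship ....
After op 2 (move_left): buffer="ppge" (len 4), cursors c1@0 c2@1 c3@2, authorship ....
After op 3 (insert('c')): buffer="cpcpcge" (len 7), cursors c1@1 c2@3 c3@5, authorship 1.2.3..
After op 4 (insert('u')): buffer="cupcupcuge" (len 10), cursors c1@2 c2@5 c3@8, authorship 11.22.33..
After op 5 (add_cursor(1)): buffer="cupcupcuge" (len 10), cursors c4@1 c1@2 c2@5 c3@8, authorship 11.22.33..
After op 6 (insert('g')): buffer="cgugpcugpcugge" (len 14), cursors c4@2 c1@4 c2@8 c3@12, authorship 1411.222.333..
After op 7 (move_left): buffer="cgugpcugpcugge" (len 14), cursors c4@1 c1@3 c2@7 c3@11, authorship 1411.222.333..

Answer: cgugpcugpcugge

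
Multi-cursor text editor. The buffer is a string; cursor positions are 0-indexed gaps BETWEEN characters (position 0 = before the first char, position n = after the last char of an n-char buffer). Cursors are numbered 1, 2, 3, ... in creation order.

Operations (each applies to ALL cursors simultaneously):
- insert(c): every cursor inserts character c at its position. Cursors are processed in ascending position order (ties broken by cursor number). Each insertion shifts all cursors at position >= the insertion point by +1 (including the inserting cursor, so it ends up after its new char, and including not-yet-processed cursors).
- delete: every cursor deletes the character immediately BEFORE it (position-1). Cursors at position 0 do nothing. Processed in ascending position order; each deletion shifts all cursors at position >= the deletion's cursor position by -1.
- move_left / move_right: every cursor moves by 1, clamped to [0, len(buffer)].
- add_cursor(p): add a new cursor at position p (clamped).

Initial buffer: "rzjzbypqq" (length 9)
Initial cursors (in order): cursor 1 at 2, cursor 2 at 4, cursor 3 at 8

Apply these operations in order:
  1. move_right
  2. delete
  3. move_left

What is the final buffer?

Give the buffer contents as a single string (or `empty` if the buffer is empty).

After op 1 (move_right): buffer="rzjzbypqq" (len 9), cursors c1@3 c2@5 c3@9, authorship .........
After op 2 (delete): buffer="rzzypq" (len 6), cursors c1@2 c2@3 c3@6, authorship ......
After op 3 (move_left): buffer="rzzypq" (len 6), cursors c1@1 c2@2 c3@5, authorship ......

Answer: rzzypq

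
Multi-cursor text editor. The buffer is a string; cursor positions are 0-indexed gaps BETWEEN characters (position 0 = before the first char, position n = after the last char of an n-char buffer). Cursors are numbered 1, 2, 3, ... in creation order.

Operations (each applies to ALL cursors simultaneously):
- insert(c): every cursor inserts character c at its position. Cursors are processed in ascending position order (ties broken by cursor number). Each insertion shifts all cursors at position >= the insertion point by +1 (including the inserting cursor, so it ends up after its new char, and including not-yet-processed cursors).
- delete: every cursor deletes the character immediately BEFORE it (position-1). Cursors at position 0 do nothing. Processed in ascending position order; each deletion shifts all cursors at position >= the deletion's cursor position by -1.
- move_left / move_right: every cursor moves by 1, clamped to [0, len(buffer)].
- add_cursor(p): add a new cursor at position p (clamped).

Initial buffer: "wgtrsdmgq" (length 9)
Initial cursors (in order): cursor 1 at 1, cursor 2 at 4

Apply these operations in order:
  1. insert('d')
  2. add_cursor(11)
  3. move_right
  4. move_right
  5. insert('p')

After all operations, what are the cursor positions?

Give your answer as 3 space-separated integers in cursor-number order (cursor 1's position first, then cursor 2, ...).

After op 1 (insert('d')): buffer="wdgtrdsdmgq" (len 11), cursors c1@2 c2@6, authorship .1...2.....
After op 2 (add_cursor(11)): buffer="wdgtrdsdmgq" (len 11), cursors c1@2 c2@6 c3@11, authorship .1...2.....
After op 3 (move_right): buffer="wdgtrdsdmgq" (len 11), cursors c1@3 c2@7 c3@11, authorship .1...2.....
After op 4 (move_right): buffer="wdgtrdsdmgq" (len 11), cursors c1@4 c2@8 c3@11, authorship .1...2.....
After op 5 (insert('p')): buffer="wdgtprdsdpmgqp" (len 14), cursors c1@5 c2@10 c3@14, authorship .1..1.2..2...3

Answer: 5 10 14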